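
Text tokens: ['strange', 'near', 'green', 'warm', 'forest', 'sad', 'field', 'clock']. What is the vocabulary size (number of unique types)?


Listing all tokens and tracking unique types:
  Token 1: 'strange' -> NEW (unique so far: 1)
  Token 2: 'near' -> NEW (unique so far: 2)
  Token 3: 'green' -> NEW (unique so far: 3)
  Token 4: 'warm' -> NEW (unique so far: 4)
  Token 5: 'forest' -> NEW (unique so far: 5)
  Token 6: 'sad' -> NEW (unique so far: 6)
  Token 7: 'field' -> NEW (unique so far: 7)
  Token 8: 'clock' -> NEW (unique so far: 8)
Unique types: ('clock', 'field', 'forest', 'green', 'near', 'sad', 'strange', 'warm')
Vocabulary size: 8

8


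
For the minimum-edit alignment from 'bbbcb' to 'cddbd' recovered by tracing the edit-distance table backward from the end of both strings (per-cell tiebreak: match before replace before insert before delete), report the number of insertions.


Edit distance = 5. Backtracking from cell (5, 5) with preference match > replace > insert > delete,
then listing the resulting alignment 'bbbcb' -> 'cddbd' left to right:
  Step 1: replace b->c
  Step 2: replace b->d
  Step 3: replace b->d
  Step 4: replace c->b
  Step 5: replace b->d
Total insertions: 0

0


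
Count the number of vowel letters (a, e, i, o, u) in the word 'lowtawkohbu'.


Scanning each character of 'lowtawkohbu':
  Position 1: 'l' -> consonant (running count: 0)
  Position 2: 'o' -> vowel (running count: 1)
  Position 3: 'w' -> consonant (running count: 1)
  Position 4: 't' -> consonant (running count: 1)
  Position 5: 'a' -> vowel (running count: 2)
  Position 6: 'w' -> consonant (running count: 2)
  Position 7: 'k' -> consonant (running count: 2)
  Position 8: 'o' -> vowel (running count: 3)
  Position 9: 'h' -> consonant (running count: 3)
  Position 10: 'b' -> consonant (running count: 3)
  Position 11: 'u' -> vowel (running count: 4)
Total vowels: 4

4


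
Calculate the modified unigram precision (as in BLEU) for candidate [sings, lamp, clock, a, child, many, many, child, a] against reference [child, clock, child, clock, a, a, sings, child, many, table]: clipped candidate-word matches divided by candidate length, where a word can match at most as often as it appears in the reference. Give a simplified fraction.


Reference word counts: {'a': 2, 'child': 3, 'clock': 2, 'many': 1, 'sings': 1, 'table': 1}
Checking each candidate word (with clipping):
  'sings' -> in reference (ref count 1, used 1/1) -> match (matches: 1)
  'lamp' -> not in reference -> no match (matches: 1)
  'clock' -> in reference (ref count 2, used 1/2) -> match (matches: 2)
  'a' -> in reference (ref count 2, used 1/2) -> match (matches: 3)
  'child' -> in reference (ref count 3, used 1/3) -> match (matches: 4)
  'many' -> in reference (ref count 1, used 1/1) -> match (matches: 5)
  'many' -> ref count 1 already used up (1/1) -> clipped, no match (matches: 5)
  'child' -> in reference (ref count 3, used 2/3) -> match (matches: 6)
  'a' -> in reference (ref count 2, used 2/2) -> match (matches: 7)
Clipped matches: 7, Candidate length: 9
Precision = 7/9

7/9


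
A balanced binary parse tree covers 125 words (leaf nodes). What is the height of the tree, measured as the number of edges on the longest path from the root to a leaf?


In a balanced binary tree with n leaves the deepest leaf is ceil(log2(n)) edges below the root.
log2(125) = 6.9658
ceil(6.9658) = 7
height (edges) = 7

7


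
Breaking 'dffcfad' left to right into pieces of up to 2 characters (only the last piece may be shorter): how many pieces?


'dffcfad' has 7 characters.
Chunking with max size 2:
  Chunk 1: 'df' (positions 0-1)
  Chunk 2: 'fc' (positions 2-3)
  Chunk 3: 'fa' (positions 4-5)
  Chunk 4: 'd' (positions 6-6)
Total chunks: ceil(7 / 2) = 4

4


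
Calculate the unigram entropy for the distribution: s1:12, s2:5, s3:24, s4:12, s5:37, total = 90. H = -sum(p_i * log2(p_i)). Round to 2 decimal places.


Computing entropy H = -sum(p_i * log2(p_i)):
  s1: p = 12/90 = 0.1333, -p*log2(p) = 0.3876
  s2: p = 5/90 = 0.0556, -p*log2(p) = 0.2317
  s3: p = 24/90 = 0.2667, -p*log2(p) = 0.5085
  s4: p = 12/90 = 0.1333, -p*log2(p) = 0.3876
  s5: p = 37/90 = 0.4111, -p*log2(p) = 0.5272
H = sum of terms = 2.0426
Rounded to 2 decimals: 2.04

2.04


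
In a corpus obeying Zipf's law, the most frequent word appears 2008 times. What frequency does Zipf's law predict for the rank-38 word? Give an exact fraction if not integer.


Zipf's law: freq(rank) = f1 / rank
f1 = 2008, rank = 38
freq = 2008 / 38
GCD(2008, 38) = 2
Simplified: 1004/19

1004/19


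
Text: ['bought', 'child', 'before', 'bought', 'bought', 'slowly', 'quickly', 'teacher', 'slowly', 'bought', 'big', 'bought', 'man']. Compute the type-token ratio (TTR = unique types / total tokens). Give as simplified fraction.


Tokens: 13
Unique types: ('before', 'big', 'bought', 'child', 'man', 'quickly', 'slowly', 'teacher') = 8
TTR = 8/13
Already in lowest terms.

8/13


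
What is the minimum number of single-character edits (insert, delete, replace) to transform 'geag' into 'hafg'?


Building DP table for s1='geag' (len 4) and s2='hafg' (len 4):
       h  a  f  g
    0  1  2  3  4
  g 1  1  2  3  3
  e 2  2  2  3  4
  a 3  3  2  3  4
  g 4  4  3  3  3
Edit distance = dp[4][4] = 3

3


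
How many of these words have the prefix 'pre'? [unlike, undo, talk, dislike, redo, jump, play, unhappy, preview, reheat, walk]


Checking each word for prefix 'pre':
  'unlike' -> no (count: 0)
  'undo' -> no (count: 0)
  'talk' -> no (count: 0)
  'dislike' -> no (count: 0)
  'redo' -> no (count: 0)
  'jump' -> no (count: 0)
  'play' -> no (count: 0)
  'unhappy' -> no (count: 0)
  'preview' -> YES, starts with 'pre' (count: 1)
  'reheat' -> no (count: 1)
  'walk' -> no (count: 1)
Total with prefix 'pre': 1

1


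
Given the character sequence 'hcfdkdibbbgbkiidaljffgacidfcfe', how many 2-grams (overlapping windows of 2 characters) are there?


String 'hcfdkdibbbgbkiidaljffgacidfcfe' has length L = 30.
Number of overlapping n-grams = L - n + 1
Substituting: 30 - 2 + 1 = 29

29


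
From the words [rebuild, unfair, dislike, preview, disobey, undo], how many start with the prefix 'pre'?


Checking each word for prefix 'pre':
  'rebuild' -> no (count: 0)
  'unfair' -> no (count: 0)
  'dislike' -> no (count: 0)
  'preview' -> YES, starts with 'pre' (count: 1)
  'disobey' -> no (count: 1)
  'undo' -> no (count: 1)
Total with prefix 'pre': 1

1


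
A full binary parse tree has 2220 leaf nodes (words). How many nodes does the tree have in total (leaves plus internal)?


Leaf nodes (terminals): 2220
Internal nodes = n - 1 = 2220 - 1 = 2219
Total = leaves + internal = 2220 + 2219 = 4439

4439


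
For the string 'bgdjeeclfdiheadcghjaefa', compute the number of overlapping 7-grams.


String 'bgdjeeclfdiheadcghjaefa' has length L = 23.
Number of overlapping n-grams = L - n + 1
Substituting: 23 - 7 + 1 = 17

17


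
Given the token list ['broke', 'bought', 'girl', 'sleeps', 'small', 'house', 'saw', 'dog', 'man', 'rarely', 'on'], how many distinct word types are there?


Listing all tokens and tracking unique types:
  Token 1: 'broke' -> NEW (unique so far: 1)
  Token 2: 'bought' -> NEW (unique so far: 2)
  Token 3: 'girl' -> NEW (unique so far: 3)
  Token 4: 'sleeps' -> NEW (unique so far: 4)
  Token 5: 'small' -> NEW (unique so far: 5)
  Token 6: 'house' -> NEW (unique so far: 6)
  Token 7: 'saw' -> NEW (unique so far: 7)
  Token 8: 'dog' -> NEW (unique so far: 8)
  Token 9: 'man' -> NEW (unique so far: 9)
  Token 10: 'rarely' -> NEW (unique so far: 10)
  Token 11: 'on' -> NEW (unique so far: 11)
Unique types: ('bought', 'broke', 'dog', 'girl', 'house', 'man', 'on', 'rarely', 'saw', 'sleeps', 'small')
Vocabulary size: 11

11


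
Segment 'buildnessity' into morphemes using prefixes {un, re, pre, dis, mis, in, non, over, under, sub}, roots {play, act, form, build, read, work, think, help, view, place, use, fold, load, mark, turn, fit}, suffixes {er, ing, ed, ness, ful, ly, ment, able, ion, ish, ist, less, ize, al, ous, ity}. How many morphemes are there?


Segmenting 'buildnessity' against the inventory:
  'build' -> root (morpheme 1)
  'ness' -> suffix (morpheme 2)
  'ity' -> suffix (morpheme 3)
Total morphemes: 3

3


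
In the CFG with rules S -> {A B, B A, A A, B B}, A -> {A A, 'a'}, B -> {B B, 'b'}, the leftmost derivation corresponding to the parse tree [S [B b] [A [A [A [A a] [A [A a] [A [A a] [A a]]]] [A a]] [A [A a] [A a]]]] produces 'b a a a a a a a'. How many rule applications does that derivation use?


Every bracketed nonterminal node [X ...] in the tree is produced by exactly one rule application.
Reading the tree off as a leftmost derivation:
  Step 1: S  =>  B A   (applied S -> B A)
  Step 2: B A  =>  b A   (applied B -> b)
  Step 3: b A  =>  b A A   (applied A -> A A)
  Step 4: b A A  =>  b A A A   (applied A -> A A)
  Step 5: b A A A  =>  b A A A A   (applied A -> A A)
  Step 6: b A A A A  =>  b a A A A   (applied A -> a)
  Step 7: b a A A A  =>  b a A A A A   (applied A -> A A)
  Step 8: b a A A A A  =>  b a a A A A   (applied A -> a)
  Step 9: b a a A A A  =>  b a a A A A A   (applied A -> A A)
  Step 10: b a a A A A A  =>  b a a a A A A   (applied A -> a)
  Step 11: b a a a A A A  =>  b a a a a A A   (applied A -> a)
  Step 12: b a a a a A A  =>  b a a a a a A   (applied A -> a)
  Step 13: b a a a a a A  =>  b a a a a a A A   (applied A -> A A)
  Step 14: b a a a a a A A  =>  b a a a a a a A   (applied A -> a)
  Step 15: b a a a a a a A  =>  b a a a a a a a   (applied A -> a)
Final yield: b a a a a a a a
Total rewrite steps: 15

15


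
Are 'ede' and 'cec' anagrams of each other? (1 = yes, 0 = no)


Sort characters of 'ede': 'dee'
Sort characters of 'cec': 'cce'
Sorted forms differ -> they are NOT anagrams
Result: 0

0


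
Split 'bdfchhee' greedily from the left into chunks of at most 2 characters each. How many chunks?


'bdfchhee' has 8 characters.
Chunking with max size 2:
  Chunk 1: 'bd' (positions 0-1)
  Chunk 2: 'fc' (positions 2-3)
  Chunk 3: 'hh' (positions 4-5)
  Chunk 4: 'ee' (positions 6-7)
Total chunks: ceil(8 / 2) = 4

4


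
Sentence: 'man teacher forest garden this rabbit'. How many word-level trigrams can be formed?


Word trigrams from [6] words:
  Trigram 1: (man teacher forest)
  Trigram 2: (teacher forest garden)
  Trigram 3: (forest garden this)
  Trigram 4: (garden this rabbit)
Total word trigrams: 6 - 2 = 4

4


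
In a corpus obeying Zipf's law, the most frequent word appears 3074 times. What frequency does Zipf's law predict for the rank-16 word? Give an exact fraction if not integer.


Zipf's law: freq(rank) = f1 / rank
f1 = 3074, rank = 16
freq = 3074 / 16
GCD(3074, 16) = 2
Simplified: 1537/8

1537/8


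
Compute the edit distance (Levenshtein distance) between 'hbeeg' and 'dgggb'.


Building DP table for s1='hbeeg' (len 5) and s2='dgggb' (len 5):
       d  g  g  g  b
    0  1  2  3  4  5
  h 1  1  2  3  4  5
  b 2  2  2  3  4  4
  e 3  3  3  3  4  5
  e 4  4  4  4  4  5
  g 5  5  4  4  4  5
Edit distance = dp[5][5] = 5

5


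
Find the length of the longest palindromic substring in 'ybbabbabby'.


Scanning 'ybbabbabby' for palindromic substrings.
Substring at positions 0-9: 'ybbabbabby'.
Check: reverse('ybbabbabby') = 'ybbabbabby' -> palindrome confirmed.
No longer palindromic substring exists; longest length = 10

10


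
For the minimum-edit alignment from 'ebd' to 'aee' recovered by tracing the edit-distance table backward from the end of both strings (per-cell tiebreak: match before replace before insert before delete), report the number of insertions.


Edit distance = 3. Backtracking from cell (3, 3) with preference match > replace > insert > delete,
then listing the resulting alignment 'ebd' -> 'aee' left to right:
  Step 1: replace e->a
  Step 2: replace b->e
  Step 3: replace d->e
Total insertions: 0

0


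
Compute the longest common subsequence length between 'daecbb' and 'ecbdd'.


DP table for LCS of 'daecbb' and 'ecbdd':
       e  c  b  d  d
    0  0  0  0  0  0
  d 0  0  0  0  1  1
  a 0  0  0  0  1  1
  e 0  1  1  1  1  1
  c 0  1  2  2  2  2
  b 0  1  2  3  3  3
  b 0  1  2  3  3  3
LCS: 'ecb'
LCS length = 3

3


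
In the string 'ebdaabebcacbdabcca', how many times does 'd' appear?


Scanning 'ebdaabebcacbdabcca' for 'd':
  Position 2: 'd' -> MATCH (count: 1)
  Position 12: 'd' -> MATCH (count: 2)
Total occurrences of 'd': 2

2


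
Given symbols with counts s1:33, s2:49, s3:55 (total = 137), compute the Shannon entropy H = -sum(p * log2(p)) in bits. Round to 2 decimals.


Computing entropy H = -sum(p_i * log2(p_i)):
  s1: p = 33/137 = 0.2409, -p*log2(p) = 0.4947
  s2: p = 49/137 = 0.3577, -p*log2(p) = 0.5305
  s3: p = 55/137 = 0.4015, -p*log2(p) = 0.5286
H = sum of terms = 1.5538
Rounded to 2 decimals: 1.55

1.55


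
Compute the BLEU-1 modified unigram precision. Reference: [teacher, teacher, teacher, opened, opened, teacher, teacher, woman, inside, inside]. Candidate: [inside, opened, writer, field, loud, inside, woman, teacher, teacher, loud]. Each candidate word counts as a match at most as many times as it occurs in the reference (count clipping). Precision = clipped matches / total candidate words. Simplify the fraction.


Reference word counts: {'inside': 2, 'opened': 2, 'teacher': 5, 'woman': 1}
Checking each candidate word (with clipping):
  'inside' -> in reference (ref count 2, used 1/2) -> match (matches: 1)
  'opened' -> in reference (ref count 2, used 1/2) -> match (matches: 2)
  'writer' -> not in reference -> no match (matches: 2)
  'field' -> not in reference -> no match (matches: 2)
  'loud' -> not in reference -> no match (matches: 2)
  'inside' -> in reference (ref count 2, used 2/2) -> match (matches: 3)
  'woman' -> in reference (ref count 1, used 1/1) -> match (matches: 4)
  'teacher' -> in reference (ref count 5, used 1/5) -> match (matches: 5)
  'teacher' -> in reference (ref count 5, used 2/5) -> match (matches: 6)
  'loud' -> not in reference -> no match (matches: 6)
Clipped matches: 6, Candidate length: 10
Precision = 6/10 = 3/5

3/5


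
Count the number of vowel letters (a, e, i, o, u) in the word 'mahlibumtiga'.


Scanning each character of 'mahlibumtiga':
  Position 1: 'm' -> consonant (running count: 0)
  Position 2: 'a' -> vowel (running count: 1)
  Position 3: 'h' -> consonant (running count: 1)
  Position 4: 'l' -> consonant (running count: 1)
  Position 5: 'i' -> vowel (running count: 2)
  Position 6: 'b' -> consonant (running count: 2)
  Position 7: 'u' -> vowel (running count: 3)
  Position 8: 'm' -> consonant (running count: 3)
  Position 9: 't' -> consonant (running count: 3)
  Position 10: 'i' -> vowel (running count: 4)
  Position 11: 'g' -> consonant (running count: 4)
  Position 12: 'a' -> vowel (running count: 5)
Total vowels: 5

5


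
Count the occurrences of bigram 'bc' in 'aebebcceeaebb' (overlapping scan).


Scanning 'aebebcceeaebb' for bigram 'bc':
  Position 0: 'ae' -> no
  Position 1: 'eb' -> no
  Position 2: 'be' -> no
  Position 3: 'eb' -> no
  Position 4: 'bc' -> MATCH
  Position 5: 'cc' -> no
  Position 6: 'ce' -> no
  Position 7: 'ee' -> no
  Position 8: 'ea' -> no
  Position 9: 'ae' -> no
  Position 10: 'eb' -> no
  Position 11: 'bb' -> no
Total matches: 1

1


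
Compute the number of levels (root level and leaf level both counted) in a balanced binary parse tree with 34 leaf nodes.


In a balanced binary tree with n leaves the deepest leaf is ceil(log2(n)) edges below the root,
so counting node levels inclusive of root and leaves gives ceil(log2(n)) + 1 levels.
log2(34) = 5.0875
ceil(5.0875) = 6
levels = 6 + 1 = 7

7


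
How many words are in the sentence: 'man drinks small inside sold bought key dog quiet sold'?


Counting words by splitting on spaces:
  Word 1: 'man'
  Word 2: 'drinks'
  Word 3: 'small'
  Word 4: 'inside'
  Word 5: 'sold'
  Word 6: 'bought'
  Word 7: 'key'
  Word 8: 'dog'
  Word 9: 'quiet'
  Word 10: 'sold'
Total words: 10

10


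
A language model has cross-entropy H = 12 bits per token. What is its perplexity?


Perplexity formula: PP = 2^H
H = 12
PP = 2^12
PP = 2^12 = 4096

4096


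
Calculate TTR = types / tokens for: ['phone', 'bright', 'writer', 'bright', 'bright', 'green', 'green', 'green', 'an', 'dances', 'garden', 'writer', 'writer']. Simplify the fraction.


Tokens: 13
Unique types: ('an', 'bright', 'dances', 'garden', 'green', 'phone', 'writer') = 7
TTR = 7/13
Already in lowest terms.

7/13


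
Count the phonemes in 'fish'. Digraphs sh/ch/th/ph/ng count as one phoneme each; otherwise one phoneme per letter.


Parsing 'fish' greedily, digraphs first:
  'f' -> consonant phoneme (phonemes so far: 1)
  'i' -> vowel phoneme (phonemes so far: 2)
  'sh' -> digraph (1 consonant phoneme) (phonemes so far: 3)
Total phonemes: 3

3


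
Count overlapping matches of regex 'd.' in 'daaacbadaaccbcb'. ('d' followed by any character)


Pattern: d. means 'd' followed by any character.
Scanning 'daaacbadaaccbcb' position-by-position:
  Pos 0: window 'da' -> MATCH
  Pos 1: window 'aa' -> no
  Pos 2: window 'aa' -> no
  Pos 3: window 'ac' -> no
  Pos 4: window 'cb' -> no
  Pos 5: window 'ba' -> no
  Pos 6: window 'ad' -> no
  Pos 7: window 'da' -> MATCH
  Pos 8: window 'aa' -> no
  Pos 9: window 'ac' -> no
  Pos 10: window 'cc' -> no
  Pos 11: window 'cb' -> no
  Pos 12: window 'bc' -> no
  Pos 13: window 'cb' -> no
  Pos 14: window 'b' -> no
Total matches: 2

2


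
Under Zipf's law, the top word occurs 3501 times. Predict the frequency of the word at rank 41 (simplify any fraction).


Zipf's law: freq(rank) = f1 / rank
f1 = 3501, rank = 41
freq = 3501 / 41
GCD(3501, 41) = 1
Simplified: 3501/41

3501/41


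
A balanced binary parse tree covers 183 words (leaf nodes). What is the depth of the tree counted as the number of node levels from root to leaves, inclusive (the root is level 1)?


In a balanced binary tree with n leaves the deepest leaf is ceil(log2(n)) edges below the root,
so counting node levels inclusive of root and leaves gives ceil(log2(n)) + 1 levels.
log2(183) = 7.5157
ceil(7.5157) = 8
levels = 8 + 1 = 9

9


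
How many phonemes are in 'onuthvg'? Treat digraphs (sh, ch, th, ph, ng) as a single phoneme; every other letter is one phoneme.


Parsing 'onuthvg' greedily, digraphs first:
  'o' -> vowel phoneme (phonemes so far: 1)
  'n' -> consonant phoneme (phonemes so far: 2)
  'u' -> vowel phoneme (phonemes so far: 3)
  'th' -> digraph (1 consonant phoneme) (phonemes so far: 4)
  'v' -> consonant phoneme (phonemes so far: 5)
  'g' -> consonant phoneme (phonemes so far: 6)
Total phonemes: 6

6


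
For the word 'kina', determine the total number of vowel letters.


Scanning each character of 'kina':
  Position 1: 'k' -> consonant (running count: 0)
  Position 2: 'i' -> vowel (running count: 1)
  Position 3: 'n' -> consonant (running count: 1)
  Position 4: 'a' -> vowel (running count: 2)
Total vowels: 2

2


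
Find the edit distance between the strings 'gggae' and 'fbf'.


Building DP table for s1='gggae' (len 5) and s2='fbf' (len 3):
       f  b  f
    0  1  2  3
  g 1  1  2  3
  g 2  2  2  3
  g 3  3  3  3
  a 4  4  4  4
  e 5  5  5  5
Edit distance = dp[5][3] = 5

5


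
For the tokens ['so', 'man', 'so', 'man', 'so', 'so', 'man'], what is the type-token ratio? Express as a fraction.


Tokens: 7
Unique types: ('man', 'so') = 2
TTR = 2/7
Already in lowest terms.

2/7


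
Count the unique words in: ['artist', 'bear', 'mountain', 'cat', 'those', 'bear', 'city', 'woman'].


Listing all tokens and tracking unique types:
  Token 1: 'artist' -> NEW (unique so far: 1)
  Token 2: 'bear' -> NEW (unique so far: 2)
  Token 3: 'mountain' -> NEW (unique so far: 3)
  Token 4: 'cat' -> NEW (unique so far: 4)
  Token 5: 'those' -> NEW (unique so far: 5)
  Token 6: 'bear' -> duplicate (unique so far: 5)
  Token 7: 'city' -> NEW (unique so far: 6)
  Token 8: 'woman' -> NEW (unique so far: 7)
Unique types: ('artist', 'bear', 'cat', 'city', 'mountain', 'those', 'woman')
Vocabulary size: 7

7


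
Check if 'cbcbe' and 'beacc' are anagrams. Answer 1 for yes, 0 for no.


Sort characters of 'cbcbe': 'bbcce'
Sort characters of 'beacc': 'abcce'
Sorted forms differ -> they are NOT anagrams
Result: 0

0


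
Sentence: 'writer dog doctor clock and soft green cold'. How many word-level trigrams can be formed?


Word trigrams from [8] words:
  Trigram 1: (writer dog doctor)
  Trigram 2: (dog doctor clock)
  Trigram 3: (doctor clock and)
  Trigram 4: (clock and soft)
  Trigram 5: (and soft green)
  Trigram 6: (soft green cold)
Total word trigrams: 8 - 2 = 6

6


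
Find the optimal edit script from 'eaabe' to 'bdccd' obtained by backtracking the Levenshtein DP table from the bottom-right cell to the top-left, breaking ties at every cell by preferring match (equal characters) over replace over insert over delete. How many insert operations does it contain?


Edit distance = 5. Backtracking from cell (5, 5) with preference match > replace > insert > delete,
then listing the resulting alignment 'eaabe' -> 'bdccd' left to right:
  Step 1: replace e->b
  Step 2: replace a->d
  Step 3: replace a->c
  Step 4: replace b->c
  Step 5: replace e->d
Total insertions: 0

0


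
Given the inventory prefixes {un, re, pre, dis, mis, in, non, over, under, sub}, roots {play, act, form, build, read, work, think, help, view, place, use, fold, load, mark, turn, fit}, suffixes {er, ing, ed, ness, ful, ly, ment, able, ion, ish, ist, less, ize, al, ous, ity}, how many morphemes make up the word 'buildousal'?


Segmenting 'buildousal' against the inventory:
  'build' -> root (morpheme 1)
  'ous' -> suffix (morpheme 2)
  'al' -> suffix (morpheme 3)
Total morphemes: 3

3


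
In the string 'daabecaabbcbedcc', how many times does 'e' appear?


Scanning 'daabecaabbcbedcc' for 'e':
  Position 4: 'e' -> MATCH (count: 1)
  Position 12: 'e' -> MATCH (count: 2)
Total occurrences of 'e': 2

2


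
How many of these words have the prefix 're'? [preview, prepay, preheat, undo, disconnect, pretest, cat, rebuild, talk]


Checking each word for prefix 're':
  'preview' -> no (count: 0)
  'prepay' -> no (count: 0)
  'preheat' -> no (count: 0)
  'undo' -> no (count: 0)
  'disconnect' -> no (count: 0)
  'pretest' -> no (count: 0)
  'cat' -> no (count: 0)
  'rebuild' -> YES, starts with 're' (count: 1)
  'talk' -> no (count: 1)
Total with prefix 're': 1

1


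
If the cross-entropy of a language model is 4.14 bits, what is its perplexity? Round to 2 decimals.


Perplexity formula: PP = 2^H
H = 4.14
PP = 2^4.14
Decompose: 2^4.14 = 2^4 * 2^0.14
2^4 = 16, 2^0.14 ~ 1.1019051
PP ~ 16 * 1.1019051 = 17.6304816
Rounded to 2 decimals: 17.63

17.63


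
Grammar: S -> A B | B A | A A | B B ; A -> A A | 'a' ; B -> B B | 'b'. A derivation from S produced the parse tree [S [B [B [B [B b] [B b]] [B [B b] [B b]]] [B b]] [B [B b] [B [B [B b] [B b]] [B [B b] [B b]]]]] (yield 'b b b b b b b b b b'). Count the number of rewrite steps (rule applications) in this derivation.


Every bracketed nonterminal node [X ...] in the tree is produced by exactly one rule application.
Reading the tree off as a leftmost derivation:
  Step 1: S  =>  B B   (applied S -> B B)
  Step 2: B B  =>  B B B   (applied B -> B B)
  Step 3: B B B  =>  B B B B   (applied B -> B B)
  Step 4: B B B B  =>  B B B B B   (applied B -> B B)
  Step 5: B B B B B  =>  b B B B B   (applied B -> b)
  Step 6: b B B B B  =>  b b B B B   (applied B -> b)
  Step 7: b b B B B  =>  b b B B B B   (applied B -> B B)
  Step 8: b b B B B B  =>  b b b B B B   (applied B -> b)
  Step 9: b b b B B B  =>  b b b b B B   (applied B -> b)
  Step 10: b b b b B B  =>  b b b b b B   (applied B -> b)
  Step 11: b b b b b B  =>  b b b b b B B   (applied B -> B B)
  Step 12: b b b b b B B  =>  b b b b b b B   (applied B -> b)
  Step 13: b b b b b b B  =>  b b b b b b B B   (applied B -> B B)
  Step 14: b b b b b b B B  =>  b b b b b b B B B   (applied B -> B B)
  Step 15: b b b b b b B B B  =>  b b b b b b b B B   (applied B -> b)
  Step 16: b b b b b b b B B  =>  b b b b b b b b B   (applied B -> b)
  Step 17: b b b b b b b b B  =>  b b b b b b b b B B   (applied B -> B B)
  Step 18: b b b b b b b b B B  =>  b b b b b b b b b B   (applied B -> b)
  Step 19: b b b b b b b b b B  =>  b b b b b b b b b b   (applied B -> b)
Final yield: b b b b b b b b b b
Total rewrite steps: 19

19


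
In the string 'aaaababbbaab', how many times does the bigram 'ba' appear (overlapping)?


Scanning 'aaaababbbaab' for bigram 'ba':
  Position 0: 'aa' -> no
  Position 1: 'aa' -> no
  Position 2: 'aa' -> no
  Position 3: 'ab' -> no
  Position 4: 'ba' -> MATCH
  Position 5: 'ab' -> no
  Position 6: 'bb' -> no
  Position 7: 'bb' -> no
  Position 8: 'ba' -> MATCH
  Position 9: 'aa' -> no
  Position 10: 'ab' -> no
Total matches: 2

2


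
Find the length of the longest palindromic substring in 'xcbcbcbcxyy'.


Scanning 'xcbcbcbcxyy' for palindromic substrings.
Substring at positions 0-8: 'xcbcbcbcx'.
Check: reverse('xcbcbcbcx') = 'xcbcbcbcx' -> palindrome confirmed.
Neighbouring characters ('-' / 'y') break symmetry, so it cannot extend further.
No longer palindromic substring exists; longest length = 9

9


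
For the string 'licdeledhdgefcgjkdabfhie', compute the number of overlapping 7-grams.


String 'licdeledhdgefcgjkdabfhie' has length L = 24.
Number of overlapping n-grams = L - n + 1
Substituting: 24 - 7 + 1 = 18

18


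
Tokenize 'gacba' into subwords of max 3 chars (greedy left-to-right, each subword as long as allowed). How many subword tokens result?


'gacba' has 5 characters.
Chunking with max size 3:
  Chunk 1: 'gac' (positions 0-2)
  Chunk 2: 'ba' (positions 3-4)
Total chunks: ceil(5 / 3) = 2

2


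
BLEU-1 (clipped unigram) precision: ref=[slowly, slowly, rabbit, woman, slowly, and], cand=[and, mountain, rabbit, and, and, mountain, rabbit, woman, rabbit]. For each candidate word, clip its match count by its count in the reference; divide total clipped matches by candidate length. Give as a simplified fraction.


Reference word counts: {'and': 1, 'rabbit': 1, 'slowly': 3, 'woman': 1}
Checking each candidate word (with clipping):
  'and' -> in reference (ref count 1, used 1/1) -> match (matches: 1)
  'mountain' -> not in reference -> no match (matches: 1)
  'rabbit' -> in reference (ref count 1, used 1/1) -> match (matches: 2)
  'and' -> ref count 1 already used up (1/1) -> clipped, no match (matches: 2)
  'and' -> ref count 1 already used up (1/1) -> clipped, no match (matches: 2)
  'mountain' -> not in reference -> no match (matches: 2)
  'rabbit' -> ref count 1 already used up (1/1) -> clipped, no match (matches: 2)
  'woman' -> in reference (ref count 1, used 1/1) -> match (matches: 3)
  'rabbit' -> ref count 1 already used up (1/1) -> clipped, no match (matches: 3)
Clipped matches: 3, Candidate length: 9
Precision = 3/9 = 1/3

1/3


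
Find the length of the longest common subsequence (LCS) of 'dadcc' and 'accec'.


DP table for LCS of 'dadcc' and 'accec':
       a  c  c  e  c
    0  0  0  0  0  0
  d 0  0  0  0  0  0
  a 0  1  1  1  1  1
  d 0  1  1  1  1  1
  c 0  1  2  2  2  2
  c 0  1  2  3  3  3
LCS: 'acc'
LCS length = 3

3


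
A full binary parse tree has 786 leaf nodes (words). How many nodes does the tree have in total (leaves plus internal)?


Leaf nodes (terminals): 786
Internal nodes = n - 1 = 786 - 1 = 785
Total = leaves + internal = 786 + 785 = 1571

1571


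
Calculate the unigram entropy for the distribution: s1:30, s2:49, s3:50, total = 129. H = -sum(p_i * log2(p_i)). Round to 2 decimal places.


Computing entropy H = -sum(p_i * log2(p_i)):
  s1: p = 30/129 = 0.2326, -p*log2(p) = 0.4894
  s2: p = 49/129 = 0.3798, -p*log2(p) = 0.5305
  s3: p = 50/129 = 0.3876, -p*log2(p) = 0.5300
H = sum of terms = 1.5499
Rounded to 2 decimals: 1.55

1.55


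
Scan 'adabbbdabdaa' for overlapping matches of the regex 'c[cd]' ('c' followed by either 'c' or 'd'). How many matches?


Pattern: c[cd] means 'c' followed by either 'c' or 'd'.
Scanning 'adabbbdabdaa' position-by-position:
  Pos 0: window 'ad' -> no
  Pos 1: window 'da' -> no
  Pos 2: window 'ab' -> no
  Pos 3: window 'bb' -> no
  Pos 4: window 'bb' -> no
  Pos 5: window 'bd' -> no
  Pos 6: window 'da' -> no
  Pos 7: window 'ab' -> no
  Pos 8: window 'bd' -> no
  Pos 9: window 'da' -> no
  Pos 10: window 'aa' -> no
  Pos 11: window 'a' -> no
Total matches: 0

0


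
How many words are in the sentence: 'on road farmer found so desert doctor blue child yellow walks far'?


Counting words by splitting on spaces:
  Word 1: 'on'
  Word 2: 'road'
  Word 3: 'farmer'
  Word 4: 'found'
  Word 5: 'so'
  Word 6: 'desert'
  Word 7: 'doctor'
  Word 8: 'blue'
  Word 9: 'child'
  Word 10: 'yellow'
  Word 11: 'walks'
  Word 12: 'far'
Total words: 12

12


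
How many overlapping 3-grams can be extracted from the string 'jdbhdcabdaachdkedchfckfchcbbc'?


String 'jdbhdcabdaachdkedchfckfchcbbc' has length L = 29.
Number of overlapping n-grams = L - n + 1
Substituting: 29 - 3 + 1 = 27

27


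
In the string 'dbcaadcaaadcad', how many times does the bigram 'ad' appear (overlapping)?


Scanning 'dbcaadcaaadcad' for bigram 'ad':
  Position 0: 'db' -> no
  Position 1: 'bc' -> no
  Position 2: 'ca' -> no
  Position 3: 'aa' -> no
  Position 4: 'ad' -> MATCH
  Position 5: 'dc' -> no
  Position 6: 'ca' -> no
  Position 7: 'aa' -> no
  Position 8: 'aa' -> no
  Position 9: 'ad' -> MATCH
  Position 10: 'dc' -> no
  Position 11: 'ca' -> no
  Position 12: 'ad' -> MATCH
Total matches: 3

3


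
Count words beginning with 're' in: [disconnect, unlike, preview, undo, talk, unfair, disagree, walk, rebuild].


Checking each word for prefix 're':
  'disconnect' -> no (count: 0)
  'unlike' -> no (count: 0)
  'preview' -> no (count: 0)
  'undo' -> no (count: 0)
  'talk' -> no (count: 0)
  'unfair' -> no (count: 0)
  'disagree' -> no (count: 0)
  'walk' -> no (count: 0)
  'rebuild' -> YES, starts with 're' (count: 1)
Total with prefix 're': 1

1


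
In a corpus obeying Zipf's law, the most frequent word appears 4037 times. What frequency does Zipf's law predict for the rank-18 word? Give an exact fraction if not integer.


Zipf's law: freq(rank) = f1 / rank
f1 = 4037, rank = 18
freq = 4037 / 18
GCD(4037, 18) = 1
Simplified: 4037/18

4037/18


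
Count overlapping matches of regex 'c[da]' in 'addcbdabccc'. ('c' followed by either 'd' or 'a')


Pattern: c[da] means 'c' followed by either 'd' or 'a'.
Scanning 'addcbdabccc' position-by-position:
  Pos 0: window 'ad' -> no
  Pos 1: window 'dd' -> no
  Pos 2: window 'dc' -> no
  Pos 3: window 'cb' -> no
  Pos 4: window 'bd' -> no
  Pos 5: window 'da' -> no
  Pos 6: window 'ab' -> no
  Pos 7: window 'bc' -> no
  Pos 8: window 'cc' -> no
  Pos 9: window 'cc' -> no
  Pos 10: window 'c' -> no
Total matches: 0

0


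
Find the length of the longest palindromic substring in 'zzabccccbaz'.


Scanning 'zzabccccbaz' for palindromic substrings.
Substring at positions 1-10: 'zabccccbaz'.
Check: reverse('zabccccbaz') = 'zabccccbaz' -> palindrome confirmed.
Neighbouring characters ('z' / '-') break symmetry, so it cannot extend further.
No longer palindromic substring exists; longest length = 10

10


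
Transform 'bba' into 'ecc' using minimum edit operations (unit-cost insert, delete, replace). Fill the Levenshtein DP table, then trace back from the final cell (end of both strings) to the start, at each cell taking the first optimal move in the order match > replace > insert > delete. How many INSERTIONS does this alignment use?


Edit distance = 3. Backtracking from cell (3, 3) with preference match > replace > insert > delete,
then listing the resulting alignment 'bba' -> 'ecc' left to right:
  Step 1: replace b->e
  Step 2: replace b->c
  Step 3: replace a->c
Total insertions: 0

0


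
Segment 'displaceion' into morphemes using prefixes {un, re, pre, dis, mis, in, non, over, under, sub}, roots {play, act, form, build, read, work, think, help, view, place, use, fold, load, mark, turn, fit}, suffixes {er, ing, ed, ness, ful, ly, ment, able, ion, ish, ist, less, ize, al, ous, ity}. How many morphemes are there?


Segmenting 'displaceion' against the inventory:
  'dis' -> prefix (morpheme 1)
  'place' -> root (morpheme 2)
  'ion' -> suffix (morpheme 3)
Total morphemes: 3

3


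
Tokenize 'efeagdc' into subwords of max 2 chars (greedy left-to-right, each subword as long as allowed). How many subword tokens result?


'efeagdc' has 7 characters.
Chunking with max size 2:
  Chunk 1: 'ef' (positions 0-1)
  Chunk 2: 'ea' (positions 2-3)
  Chunk 3: 'gd' (positions 4-5)
  Chunk 4: 'c' (positions 6-6)
Total chunks: ceil(7 / 2) = 4

4


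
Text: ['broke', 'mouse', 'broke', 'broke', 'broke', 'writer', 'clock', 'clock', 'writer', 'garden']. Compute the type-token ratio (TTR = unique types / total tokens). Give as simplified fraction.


Tokens: 10
Unique types: ('broke', 'clock', 'garden', 'mouse', 'writer') = 5
TTR = 5/10
Simplify: divide both by 5 -> 1/2
TTR = 1/2

1/2


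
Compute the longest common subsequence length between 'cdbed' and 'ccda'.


DP table for LCS of 'cdbed' and 'ccda':
       c  c  d  a
    0  0  0  0  0
  c 0  1  1  1  1
  d 0  1  1  2  2
  b 0  1  1  2  2
  e 0  1  1  2  2
  d 0  1  1  2  2
LCS: 'cd'
LCS length = 2

2


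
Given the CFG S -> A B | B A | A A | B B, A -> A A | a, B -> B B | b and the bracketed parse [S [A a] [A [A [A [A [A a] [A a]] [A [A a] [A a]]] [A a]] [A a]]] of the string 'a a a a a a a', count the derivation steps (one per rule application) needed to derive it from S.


Every bracketed nonterminal node [X ...] in the tree is produced by exactly one rule application.
Reading the tree off as a leftmost derivation:
  Step 1: S  =>  A A   (applied S -> A A)
  Step 2: A A  =>  a A   (applied A -> a)
  Step 3: a A  =>  a A A   (applied A -> A A)
  Step 4: a A A  =>  a A A A   (applied A -> A A)
  Step 5: a A A A  =>  a A A A A   (applied A -> A A)
  Step 6: a A A A A  =>  a A A A A A   (applied A -> A A)
  Step 7: a A A A A A  =>  a a A A A A   (applied A -> a)
  Step 8: a a A A A A  =>  a a a A A A   (applied A -> a)
  Step 9: a a a A A A  =>  a a a A A A A   (applied A -> A A)
  Step 10: a a a A A A A  =>  a a a a A A A   (applied A -> a)
  Step 11: a a a a A A A  =>  a a a a a A A   (applied A -> a)
  Step 12: a a a a a A A  =>  a a a a a a A   (applied A -> a)
  Step 13: a a a a a a A  =>  a a a a a a a   (applied A -> a)
Final yield: a a a a a a a
Total rewrite steps: 13

13


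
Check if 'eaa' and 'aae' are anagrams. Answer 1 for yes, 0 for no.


Sort characters of 'eaa': 'aae'
Sort characters of 'aae': 'aae'
Sorted forms match -> they ARE anagrams
Result: 1

1


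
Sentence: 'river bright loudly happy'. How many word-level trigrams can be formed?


Word trigrams from [4] words:
  Trigram 1: (river bright loudly)
  Trigram 2: (bright loudly happy)
Total word trigrams: 4 - 2 = 2

2


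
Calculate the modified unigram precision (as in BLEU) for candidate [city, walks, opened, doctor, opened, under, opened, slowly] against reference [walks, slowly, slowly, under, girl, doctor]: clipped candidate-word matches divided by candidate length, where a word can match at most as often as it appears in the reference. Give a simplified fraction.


Reference word counts: {'doctor': 1, 'girl': 1, 'slowly': 2, 'under': 1, 'walks': 1}
Checking each candidate word (with clipping):
  'city' -> not in reference -> no match (matches: 0)
  'walks' -> in reference (ref count 1, used 1/1) -> match (matches: 1)
  'opened' -> not in reference -> no match (matches: 1)
  'doctor' -> in reference (ref count 1, used 1/1) -> match (matches: 2)
  'opened' -> not in reference -> no match (matches: 2)
  'under' -> in reference (ref count 1, used 1/1) -> match (matches: 3)
  'opened' -> not in reference -> no match (matches: 3)
  'slowly' -> in reference (ref count 2, used 1/2) -> match (matches: 4)
Clipped matches: 4, Candidate length: 8
Precision = 4/8 = 1/2

1/2


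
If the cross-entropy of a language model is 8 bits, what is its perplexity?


Perplexity formula: PP = 2^H
H = 8
PP = 2^8
Steps: 2^1 = 2, 2^2 = 4, 2^3 = 8, 2^4 = 16, 2^5 = 32, 2^6 = 64, 2^7 = 128, 2^8 = 256
PP = 256

256


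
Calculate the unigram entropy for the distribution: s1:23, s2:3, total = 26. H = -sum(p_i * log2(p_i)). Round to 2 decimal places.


Computing entropy H = -sum(p_i * log2(p_i)):
  s1: p = 23/26 = 0.8846, -p*log2(p) = 0.1565
  s2: p = 3/26 = 0.1154, -p*log2(p) = 0.3595
H = sum of terms = 0.5160
Rounded to 2 decimals: 0.52

0.52


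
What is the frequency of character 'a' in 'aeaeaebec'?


Scanning 'aeaeaebec' for 'a':
  Position 0: 'a' -> MATCH (count: 1)
  Position 2: 'a' -> MATCH (count: 2)
  Position 4: 'a' -> MATCH (count: 3)
Total occurrences of 'a': 3

3


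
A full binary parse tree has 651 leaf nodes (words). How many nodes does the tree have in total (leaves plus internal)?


Leaf nodes (terminals): 651
Internal nodes = n - 1 = 651 - 1 = 650
Total = leaves + internal = 651 + 650 = 1301

1301


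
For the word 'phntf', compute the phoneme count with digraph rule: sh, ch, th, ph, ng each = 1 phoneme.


Parsing 'phntf' greedily, digraphs first:
  'ph' -> digraph (1 consonant phoneme) (phonemes so far: 1)
  'n' -> consonant phoneme (phonemes so far: 2)
  't' -> consonant phoneme (phonemes so far: 3)
  'f' -> consonant phoneme (phonemes so far: 4)
Total phonemes: 4

4


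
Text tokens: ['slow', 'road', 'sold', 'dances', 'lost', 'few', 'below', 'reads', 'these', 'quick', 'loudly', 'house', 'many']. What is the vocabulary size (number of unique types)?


Listing all tokens and tracking unique types:
  Token 1: 'slow' -> NEW (unique so far: 1)
  Token 2: 'road' -> NEW (unique so far: 2)
  Token 3: 'sold' -> NEW (unique so far: 3)
  Token 4: 'dances' -> NEW (unique so far: 4)
  Token 5: 'lost' -> NEW (unique so far: 5)
  Token 6: 'few' -> NEW (unique so far: 6)
  Token 7: 'below' -> NEW (unique so far: 7)
  Token 8: 'reads' -> NEW (unique so far: 8)
  Token 9: 'these' -> NEW (unique so far: 9)
  Token 10: 'quick' -> NEW (unique so far: 10)
  Token 11: 'loudly' -> NEW (unique so far: 11)
  Token 12: 'house' -> NEW (unique so far: 12)
  Token 13: 'many' -> NEW (unique so far: 13)
Unique types: ('below', 'dances', 'few', 'house', 'lost', 'loudly', 'many', 'quick', 'reads', 'road', 'slow', 'sold', 'these')
Vocabulary size: 13

13


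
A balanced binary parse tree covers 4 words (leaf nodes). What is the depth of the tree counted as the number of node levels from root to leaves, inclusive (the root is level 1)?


In a balanced binary tree with n leaves the deepest leaf is ceil(log2(n)) edges below the root,
so counting node levels inclusive of root and leaves gives ceil(log2(n)) + 1 levels.
log2(4) = 2.0000
ceil(2.0000) = 2
levels = 2 + 1 = 3

3


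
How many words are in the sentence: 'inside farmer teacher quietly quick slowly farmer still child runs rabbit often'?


Counting words by splitting on spaces:
  Word 1: 'inside'
  Word 2: 'farmer'
  Word 3: 'teacher'
  Word 4: 'quietly'
  Word 5: 'quick'
  Word 6: 'slowly'
  Word 7: 'farmer'
  Word 8: 'still'
  Word 9: 'child'
  Word 10: 'runs'
  Word 11: 'rabbit'
  Word 12: 'often'
Total words: 12

12


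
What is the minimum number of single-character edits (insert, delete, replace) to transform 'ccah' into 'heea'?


Building DP table for s1='ccah' (len 4) and s2='heea' (len 4):
       h  e  e  a
    0  1  2  3  4
  c 1  1  2  3  4
  c 2  2  2  3  4
  a 3  3  3  3  3
  h 4  3  4  4  4
Edit distance = dp[4][4] = 4

4


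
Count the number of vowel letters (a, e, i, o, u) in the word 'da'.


Scanning each character of 'da':
  Position 1: 'd' -> consonant (running count: 0)
  Position 2: 'a' -> vowel (running count: 1)
Total vowels: 1

1


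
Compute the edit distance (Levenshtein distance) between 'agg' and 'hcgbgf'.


Building DP table for s1='agg' (len 3) and s2='hcgbgf' (len 6):
       h  c  g  b  g  f
    0  1  2  3  4  5  6
  a 1  1  2  3  4  5  6
  g 2  2  2  2  3  4  5
  g 3  3  3  2  3  3  4
Edit distance = dp[3][6] = 4

4
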